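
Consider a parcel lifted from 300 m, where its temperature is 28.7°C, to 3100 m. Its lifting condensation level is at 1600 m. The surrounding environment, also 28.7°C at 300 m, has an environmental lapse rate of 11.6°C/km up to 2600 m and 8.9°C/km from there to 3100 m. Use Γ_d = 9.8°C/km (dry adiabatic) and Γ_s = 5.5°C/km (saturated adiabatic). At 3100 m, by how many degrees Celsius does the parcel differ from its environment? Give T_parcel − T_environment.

Parcel:
  Dry to 1600 m: -9.8 × 1.3 km = -12.74°C, so T = 15.96°C.
  Saturated to 3100 m: -5.5 × 1.5 km = -8.25°C, so T = 7.71°C.
Environment:
  Environment, lower layer to 2600 m: -11.6 × 2.3 km = -26.68°C, so T = 2.02°C.
  Environment, upper layer to 3100 m: -8.9 × 0.5 km = -4.45°C, so T = -2.43°C.
T_parcel − T_env = 7.71 − (-2.43) = +10.14°C

+10.14°C (parcel warmer than environment)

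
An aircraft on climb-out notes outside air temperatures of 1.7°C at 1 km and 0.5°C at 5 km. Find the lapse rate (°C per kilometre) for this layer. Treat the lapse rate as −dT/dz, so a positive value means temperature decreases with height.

0.3°C/km

Γ = −ΔT/Δz = (1.7 − 0.5) / (5000 − 1000) m
  = 1.2°C / 4 km = 0.3°C/km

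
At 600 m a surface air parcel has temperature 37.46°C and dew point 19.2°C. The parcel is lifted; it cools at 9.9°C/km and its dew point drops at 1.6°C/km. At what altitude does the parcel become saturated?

T and T_d converge at 9.9 − 1.6 = 8.3°C per km
Height above start = (37.46 − 19.2) / 8.3 = 2.2 km
LCL altitude = 600 m + 2200 m = 2800 m

2800 m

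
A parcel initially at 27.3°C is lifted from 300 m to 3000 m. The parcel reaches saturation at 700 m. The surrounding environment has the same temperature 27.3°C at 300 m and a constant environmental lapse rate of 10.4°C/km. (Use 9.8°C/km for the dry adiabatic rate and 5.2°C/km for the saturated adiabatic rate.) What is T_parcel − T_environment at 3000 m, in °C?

+12.2°C (parcel warmer than environment)

Parcel:
  Dry to 700 m: -9.8 × 0.4 km = -3.92°C, so T = 23.38°C.
  Saturated to 3000 m: -5.2 × 2.3 km = -11.96°C, so T = 11.42°C.
Environment:
  Environment to 3000 m: -10.4 × 2.7 km = -28.08°C, so T = -0.78°C.
T_parcel − T_env = 11.42 − (-0.78) = +12.2°C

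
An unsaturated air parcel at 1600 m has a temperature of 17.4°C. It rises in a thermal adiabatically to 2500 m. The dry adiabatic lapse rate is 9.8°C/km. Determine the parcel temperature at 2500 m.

1600–2500 m, dry adiabatic: Δz = 0.9 km ⇒ ΔT = -8.82°C; T = 8.58°C

8.58°C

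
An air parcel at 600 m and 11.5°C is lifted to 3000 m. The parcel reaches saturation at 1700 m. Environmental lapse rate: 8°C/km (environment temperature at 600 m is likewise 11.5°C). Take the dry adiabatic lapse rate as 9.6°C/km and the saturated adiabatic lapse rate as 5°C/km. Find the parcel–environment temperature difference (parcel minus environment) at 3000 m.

Parcel:
  From 600 m to 1700 m (dry): cools by 9.6 × 1.1 = 10.56°C, giving 0.94°C.
  From 1700 m to 3000 m (saturated): cools by 5 × 1.3 = 6.5°C, giving -5.56°C.
Environment:
  From 600 m to 3000 m (environment): cools by 8 × 2.4 = 19.2°C, giving -7.7°C.
T_parcel − T_env = -5.56 − (-7.7) = +2.14°C

+2.14°C (parcel warmer than environment)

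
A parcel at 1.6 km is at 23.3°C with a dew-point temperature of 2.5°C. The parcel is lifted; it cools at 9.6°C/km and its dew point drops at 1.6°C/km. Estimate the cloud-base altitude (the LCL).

T and T_d converge at 9.6 − 1.6 = 8°C per km
Height above start = (23.3 − 2.5) / 8 = 2.6 km
LCL altitude = 1600 m + 2600 m = 4200 m

4.2 km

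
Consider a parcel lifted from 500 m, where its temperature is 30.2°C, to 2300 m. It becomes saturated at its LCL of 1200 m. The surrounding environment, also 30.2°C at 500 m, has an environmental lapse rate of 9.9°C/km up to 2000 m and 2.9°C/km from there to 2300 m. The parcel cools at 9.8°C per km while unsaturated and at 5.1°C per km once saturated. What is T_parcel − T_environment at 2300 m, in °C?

Parcel:
  From 500 m to 1200 m (dry): cools by 9.8 × 0.7 = 6.86°C, giving 23.34°C.
  From 1200 m to 2300 m (saturated): cools by 5.1 × 1.1 = 5.61°C, giving 17.73°C.
Environment:
  From 500 m to 2000 m (environment, lower layer): cools by 9.9 × 1.5 = 14.85°C, giving 15.35°C.
  From 2000 m to 2300 m (environment, upper layer): cools by 2.9 × 0.3 = 0.87°C, giving 14.48°C.
T_parcel − T_env = 17.73 − 14.48 = +3.25°C

+3.25°C (parcel warmer than environment)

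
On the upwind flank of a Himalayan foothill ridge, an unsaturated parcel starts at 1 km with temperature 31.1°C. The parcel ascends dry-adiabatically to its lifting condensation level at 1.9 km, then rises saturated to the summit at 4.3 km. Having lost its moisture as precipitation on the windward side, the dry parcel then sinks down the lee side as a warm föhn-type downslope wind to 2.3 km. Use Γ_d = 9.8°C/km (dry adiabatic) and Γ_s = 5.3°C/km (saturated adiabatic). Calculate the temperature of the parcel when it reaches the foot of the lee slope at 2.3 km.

29.16°C

Dry to 1900 m: -9.8 × 0.9 km = -8.82°C, so T = 22.28°C.
Saturated to 4300 m: -5.3 × 2.4 km = -12.72°C, so T = 9.56°C.
Dry descent to 2300 m: +9.8 × 2 km = +19.6°C, so T = 29.16°C.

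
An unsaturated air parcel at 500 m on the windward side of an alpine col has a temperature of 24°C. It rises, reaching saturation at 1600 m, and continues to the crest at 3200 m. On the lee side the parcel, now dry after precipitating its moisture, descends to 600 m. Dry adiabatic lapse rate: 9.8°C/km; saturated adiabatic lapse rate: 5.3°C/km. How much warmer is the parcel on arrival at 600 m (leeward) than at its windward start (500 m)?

+6.22°C

Dry to 1600 m: -9.8 × 1.1 km = -10.78°C, so T = 13.22°C.
Saturated to 3200 m: -5.3 × 1.6 km = -8.48°C, so T = 4.74°C.
Dry descent to 600 m: +9.8 × 2.6 km = +25.48°C, so T = 30.22°C.
Net change vs windward start: 30.22 − 24 = +6.22°C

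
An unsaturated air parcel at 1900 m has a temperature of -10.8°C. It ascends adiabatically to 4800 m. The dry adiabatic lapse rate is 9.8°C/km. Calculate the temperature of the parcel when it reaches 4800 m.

From 1900 m to 4800 m (dry adiabatic): cools by 9.8 × 2.9 = 28.42°C, giving -39.22°C.

-39.22°C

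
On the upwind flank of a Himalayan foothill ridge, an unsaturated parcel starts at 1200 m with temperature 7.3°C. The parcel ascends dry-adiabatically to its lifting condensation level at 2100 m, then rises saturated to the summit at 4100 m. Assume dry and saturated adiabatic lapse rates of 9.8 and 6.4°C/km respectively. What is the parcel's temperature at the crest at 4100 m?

-14.32°C

Dry to 2100 m: -9.8 × 0.9 km = -8.82°C, so T = -1.52°C.
Saturated to 4100 m: -6.4 × 2 km = -12.8°C, so T = -14.32°C.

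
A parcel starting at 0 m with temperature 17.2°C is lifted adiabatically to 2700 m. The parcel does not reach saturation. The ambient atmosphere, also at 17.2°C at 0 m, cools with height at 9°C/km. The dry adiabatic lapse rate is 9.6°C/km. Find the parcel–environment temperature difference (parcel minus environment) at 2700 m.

-1.62°C (parcel cooler than environment)

Parcel:
  Dry to 2700 m: -9.6 × 2.7 km = -25.92°C, so T = -8.72°C.
Environment:
  Environment to 2700 m: -9 × 2.7 km = -24.3°C, so T = -7.1°C.
T_parcel − T_env = -8.72 − (-7.1) = -1.62°C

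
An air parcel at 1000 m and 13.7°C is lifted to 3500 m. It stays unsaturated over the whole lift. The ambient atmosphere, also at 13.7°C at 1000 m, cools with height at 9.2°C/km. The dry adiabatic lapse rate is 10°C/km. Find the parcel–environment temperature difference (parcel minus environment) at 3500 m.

Parcel:
  1000–3500 m, dry: Δz = 2.5 km ⇒ ΔT = -25°C; T = -11.3°C
Environment:
  1000–3500 m, environment: Δz = 2.5 km ⇒ ΔT = -23°C; T = -9.3°C
T_parcel − T_env = -11.3 − (-9.3) = -2°C

-2°C (parcel cooler than environment)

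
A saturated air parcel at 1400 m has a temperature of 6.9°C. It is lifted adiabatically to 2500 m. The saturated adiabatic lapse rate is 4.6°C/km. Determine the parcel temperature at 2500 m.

1.84°C

1400–2500 m, saturated adiabatic: Δz = 1.1 km ⇒ ΔT = -5.06°C; T = 1.84°C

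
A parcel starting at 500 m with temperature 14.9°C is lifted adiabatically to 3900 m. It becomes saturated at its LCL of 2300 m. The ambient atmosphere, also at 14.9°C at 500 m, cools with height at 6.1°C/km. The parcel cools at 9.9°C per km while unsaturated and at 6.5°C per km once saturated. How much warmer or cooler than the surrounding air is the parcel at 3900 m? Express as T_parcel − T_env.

Parcel:
  Dry to 2300 m: -9.9 × 1.8 km = -17.82°C, so T = -2.92°C.
  Saturated to 3900 m: -6.5 × 1.6 km = -10.4°C, so T = -13.32°C.
Environment:
  Environment to 3900 m: -6.1 × 3.4 km = -20.74°C, so T = -5.84°C.
T_parcel − T_env = -13.32 − (-5.84) = -7.48°C

-7.48°C (parcel cooler than environment)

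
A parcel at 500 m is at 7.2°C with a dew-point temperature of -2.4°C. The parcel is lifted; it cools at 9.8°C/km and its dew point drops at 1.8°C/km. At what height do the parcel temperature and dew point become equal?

T and T_d converge at 9.8 − 1.8 = 8°C per km
Height above start = (7.2 − (-2.4)) / 8 = 1.2 km
LCL altitude = 500 m + 1200 m = 1700 m

1700 m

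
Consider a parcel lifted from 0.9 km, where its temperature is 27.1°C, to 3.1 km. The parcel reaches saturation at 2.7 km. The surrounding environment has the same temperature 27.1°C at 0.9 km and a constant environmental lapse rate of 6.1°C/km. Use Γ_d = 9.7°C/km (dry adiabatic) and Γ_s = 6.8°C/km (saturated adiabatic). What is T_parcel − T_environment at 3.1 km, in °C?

-6.76°C (parcel cooler than environment)

Parcel:
  Dry to 2700 m: -9.7 × 1.8 km = -17.46°C, so T = 9.64°C.
  Saturated to 3100 m: -6.8 × 0.4 km = -2.72°C, so T = 6.92°C.
Environment:
  Environment to 3100 m: -6.1 × 2.2 km = -13.42°C, so T = 13.68°C.
T_parcel − T_env = 6.92 − 13.68 = -6.76°C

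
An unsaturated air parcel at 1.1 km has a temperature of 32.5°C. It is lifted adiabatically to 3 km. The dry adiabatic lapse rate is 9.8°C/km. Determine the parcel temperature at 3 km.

13.88°C

Dry adiabatic to 3000 m: -9.8 × 1.9 km = -18.62°C, so T = 13.88°C.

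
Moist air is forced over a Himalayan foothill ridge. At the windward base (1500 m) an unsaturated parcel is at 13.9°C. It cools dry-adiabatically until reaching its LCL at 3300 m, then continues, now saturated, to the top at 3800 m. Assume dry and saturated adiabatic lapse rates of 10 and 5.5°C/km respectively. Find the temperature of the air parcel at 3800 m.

From 1500 m to 3300 m (dry): cools by 10 × 1.8 = 18°C, giving -4.1°C.
From 3300 m to 3800 m (saturated): cools by 5.5 × 0.5 = 2.75°C, giving -6.85°C.

-6.85°C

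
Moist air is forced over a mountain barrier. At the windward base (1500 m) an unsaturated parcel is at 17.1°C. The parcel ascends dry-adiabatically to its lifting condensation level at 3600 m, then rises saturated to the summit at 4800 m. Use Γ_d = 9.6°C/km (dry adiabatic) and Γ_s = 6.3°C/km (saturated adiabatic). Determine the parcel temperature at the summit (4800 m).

From 1500 m to 3600 m (dry): cools by 9.6 × 2.1 = 20.16°C, giving -3.06°C.
From 3600 m to 4800 m (saturated): cools by 6.3 × 1.2 = 7.56°C, giving -10.62°C.

-10.62°C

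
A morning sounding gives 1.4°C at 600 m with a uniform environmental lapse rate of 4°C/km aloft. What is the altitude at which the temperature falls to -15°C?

4700 m

Height above start = (1.4 − (-15)) / 4 = 4.1 km
Altitude = 600 m + 4100 m = 4700 m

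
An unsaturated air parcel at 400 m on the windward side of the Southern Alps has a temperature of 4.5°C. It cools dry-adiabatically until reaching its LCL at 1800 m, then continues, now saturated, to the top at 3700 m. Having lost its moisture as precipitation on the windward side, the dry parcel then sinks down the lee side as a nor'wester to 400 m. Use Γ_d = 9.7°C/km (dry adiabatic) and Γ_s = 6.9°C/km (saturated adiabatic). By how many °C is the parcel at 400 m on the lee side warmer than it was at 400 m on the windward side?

Dry to 1800 m: -9.7 × 1.4 km = -13.58°C, so T = -9.08°C.
Saturated to 3700 m: -6.9 × 1.9 km = -13.11°C, so T = -22.19°C.
Dry descent to 400 m: +9.7 × 3.3 km = +32.01°C, so T = 9.82°C.
Net change vs windward start: 9.82 − 4.5 = +5.32°C

+5.32°C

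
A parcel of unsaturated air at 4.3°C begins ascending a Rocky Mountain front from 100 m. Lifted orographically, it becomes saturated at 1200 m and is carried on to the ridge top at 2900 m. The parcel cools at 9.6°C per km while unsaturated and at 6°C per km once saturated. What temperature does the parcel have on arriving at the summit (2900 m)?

From 100 m to 1200 m (dry): cools by 9.6 × 1.1 = 10.56°C, giving -6.26°C.
From 1200 m to 2900 m (saturated): cools by 6 × 1.7 = 10.2°C, giving -16.46°C.

-16.46°C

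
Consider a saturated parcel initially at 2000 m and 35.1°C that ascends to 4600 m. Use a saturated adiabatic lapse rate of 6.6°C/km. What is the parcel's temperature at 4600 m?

2000 → 4600 m (saturated adiabatic, 6.6°C/km): ΔT = -6.6 × 2.6 = -17.16°C → T = 17.94°C

17.94°C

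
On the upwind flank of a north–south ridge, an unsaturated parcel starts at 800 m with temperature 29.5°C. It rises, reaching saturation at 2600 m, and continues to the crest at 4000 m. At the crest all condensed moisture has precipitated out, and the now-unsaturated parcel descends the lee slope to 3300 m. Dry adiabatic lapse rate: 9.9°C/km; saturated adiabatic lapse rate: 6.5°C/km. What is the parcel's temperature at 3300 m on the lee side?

9.51°C

800–2600 m, dry: Δz = 1.8 km ⇒ ΔT = -17.82°C; T = 11.68°C
2600–4000 m, saturated: Δz = 1.4 km ⇒ ΔT = -9.1°C; T = 2.58°C
4000–3300 m, dry descent: Δz = 0.7 km ⇒ ΔT = +6.93°C; T = 9.51°C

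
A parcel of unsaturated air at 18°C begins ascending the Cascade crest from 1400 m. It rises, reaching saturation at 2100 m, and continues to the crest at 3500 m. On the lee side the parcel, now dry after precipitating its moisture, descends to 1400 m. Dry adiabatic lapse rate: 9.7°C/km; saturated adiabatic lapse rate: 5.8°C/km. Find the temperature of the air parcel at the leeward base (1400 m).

1400–2100 m, dry: Δz = 0.7 km ⇒ ΔT = -6.79°C; T = 11.21°C
2100–3500 m, saturated: Δz = 1.4 km ⇒ ΔT = -8.12°C; T = 3.09°C
3500–1400 m, dry descent: Δz = 2.1 km ⇒ ΔT = +20.37°C; T = 23.46°C

23.46°C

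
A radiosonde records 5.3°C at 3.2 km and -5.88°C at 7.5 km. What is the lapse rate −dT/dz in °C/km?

2.6°C/km

Γ = −ΔT/Δz = (5.3 − (-5.88)) / (7500 − 3200) m
  = 11.18°C / 4.3 km = 2.6°C/km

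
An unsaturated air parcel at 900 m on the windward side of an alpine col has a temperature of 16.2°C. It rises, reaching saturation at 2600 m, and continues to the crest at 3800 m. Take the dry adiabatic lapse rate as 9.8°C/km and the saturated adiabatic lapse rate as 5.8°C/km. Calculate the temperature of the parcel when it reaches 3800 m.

900 → 2600 m (dry, 9.8°C/km): ΔT = -9.8 × 1.7 = -16.66°C → T = -0.46°C
2600 → 3800 m (saturated, 5.8°C/km): ΔT = -5.8 × 1.2 = -6.96°C → T = -7.42°C

-7.42°C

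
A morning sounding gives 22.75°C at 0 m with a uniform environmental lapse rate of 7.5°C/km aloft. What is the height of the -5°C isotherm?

3700 m

Height above start = (22.75 − (-5)) / 7.5 = 3.7 km
Altitude = 0 m + 3700 m = 3700 m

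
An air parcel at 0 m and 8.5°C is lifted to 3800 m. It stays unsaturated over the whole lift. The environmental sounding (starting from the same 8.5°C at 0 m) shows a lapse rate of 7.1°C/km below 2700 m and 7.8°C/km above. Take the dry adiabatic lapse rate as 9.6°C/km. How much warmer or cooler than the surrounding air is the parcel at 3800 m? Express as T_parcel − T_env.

-8.73°C (parcel cooler than environment)

Parcel:
  0 → 3800 m (dry, 9.6°C/km): ΔT = -9.6 × 3.8 = -36.48°C → T = -27.98°C
Environment:
  0 → 2700 m (environment, lower layer, 7.1°C/km): ΔT = -7.1 × 2.7 = -19.17°C → T = -10.67°C
  2700 → 3800 m (environment, upper layer, 7.8°C/km): ΔT = -7.8 × 1.1 = -8.58°C → T = -19.25°C
T_parcel − T_env = -27.98 − (-19.25) = -8.73°C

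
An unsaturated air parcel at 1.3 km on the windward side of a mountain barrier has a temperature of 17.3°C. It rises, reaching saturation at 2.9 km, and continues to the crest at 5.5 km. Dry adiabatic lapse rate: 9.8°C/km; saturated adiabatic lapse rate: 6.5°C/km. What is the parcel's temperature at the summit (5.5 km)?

-15.28°C

From 1300 m to 2900 m (dry): cools by 9.8 × 1.6 = 15.68°C, giving 1.62°C.
From 2900 m to 5500 m (saturated): cools by 6.5 × 2.6 = 16.9°C, giving -15.28°C.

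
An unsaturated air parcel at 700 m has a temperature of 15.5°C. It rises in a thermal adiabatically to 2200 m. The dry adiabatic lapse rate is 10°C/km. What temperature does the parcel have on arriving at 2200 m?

0.5°C

From 700 m to 2200 m (dry adiabatic): cools by 10 × 1.5 = 15°C, giving 0.5°C.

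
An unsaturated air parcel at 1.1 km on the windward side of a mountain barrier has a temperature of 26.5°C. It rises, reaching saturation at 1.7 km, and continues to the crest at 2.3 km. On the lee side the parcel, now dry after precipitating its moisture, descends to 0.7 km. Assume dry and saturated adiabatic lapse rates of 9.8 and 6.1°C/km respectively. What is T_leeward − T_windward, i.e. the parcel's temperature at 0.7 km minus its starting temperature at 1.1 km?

Dry to 1700 m: -9.8 × 0.6 km = -5.88°C, so T = 20.62°C.
Saturated to 2300 m: -6.1 × 0.6 km = -3.66°C, so T = 16.96°C.
Dry descent to 700 m: +9.8 × 1.6 km = +15.68°C, so T = 32.64°C.
Net change vs windward start: 32.64 − 26.5 = +6.14°C

+6.14°C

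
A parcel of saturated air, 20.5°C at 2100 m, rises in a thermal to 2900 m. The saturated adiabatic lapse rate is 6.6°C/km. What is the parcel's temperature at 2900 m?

15.22°C

Saturated adiabatic to 2900 m: -6.6 × 0.8 km = -5.28°C, so T = 15.22°C.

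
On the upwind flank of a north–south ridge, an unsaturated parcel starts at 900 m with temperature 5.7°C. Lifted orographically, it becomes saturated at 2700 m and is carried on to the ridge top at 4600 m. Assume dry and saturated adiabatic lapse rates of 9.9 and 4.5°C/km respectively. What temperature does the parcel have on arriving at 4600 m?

-20.67°C

900 → 2700 m (dry, 9.9°C/km): ΔT = -9.9 × 1.8 = -17.82°C → T = -12.12°C
2700 → 4600 m (saturated, 4.5°C/km): ΔT = -4.5 × 1.9 = -8.55°C → T = -20.67°C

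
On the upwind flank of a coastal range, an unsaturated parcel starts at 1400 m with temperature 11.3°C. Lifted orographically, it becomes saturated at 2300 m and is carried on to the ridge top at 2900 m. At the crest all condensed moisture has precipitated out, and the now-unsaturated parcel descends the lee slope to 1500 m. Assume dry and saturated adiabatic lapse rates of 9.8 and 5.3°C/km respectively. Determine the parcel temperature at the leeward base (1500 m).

13.02°C

1400–2300 m, dry: Δz = 0.9 km ⇒ ΔT = -8.82°C; T = 2.48°C
2300–2900 m, saturated: Δz = 0.6 km ⇒ ΔT = -3.18°C; T = -0.7°C
2900–1500 m, dry descent: Δz = 1.4 km ⇒ ΔT = +13.72°C; T = 13.02°C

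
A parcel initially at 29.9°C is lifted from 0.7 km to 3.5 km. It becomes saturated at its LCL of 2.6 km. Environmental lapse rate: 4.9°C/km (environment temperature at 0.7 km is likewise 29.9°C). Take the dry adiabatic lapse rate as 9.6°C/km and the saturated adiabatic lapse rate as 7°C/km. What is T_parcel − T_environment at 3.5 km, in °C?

-10.82°C (parcel cooler than environment)

Parcel:
  Dry to 2600 m: -9.6 × 1.9 km = -18.24°C, so T = 11.66°C.
  Saturated to 3500 m: -7 × 0.9 km = -6.3°C, so T = 5.36°C.
Environment:
  Environment to 3500 m: -4.9 × 2.8 km = -13.72°C, so T = 16.18°C.
T_parcel − T_env = 5.36 − 16.18 = -10.82°C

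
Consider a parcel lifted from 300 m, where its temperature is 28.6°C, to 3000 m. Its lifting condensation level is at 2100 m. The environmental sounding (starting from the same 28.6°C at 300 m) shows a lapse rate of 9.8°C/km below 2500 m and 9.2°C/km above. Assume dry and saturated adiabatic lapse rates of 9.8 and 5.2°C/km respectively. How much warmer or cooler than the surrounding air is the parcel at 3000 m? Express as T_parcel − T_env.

+3.84°C (parcel warmer than environment)

Parcel:
  Dry to 2100 m: -9.8 × 1.8 km = -17.64°C, so T = 10.96°C.
  Saturated to 3000 m: -5.2 × 0.9 km = -4.68°C, so T = 6.28°C.
Environment:
  Environment, lower layer to 2500 m: -9.8 × 2.2 km = -21.56°C, so T = 7.04°C.
  Environment, upper layer to 3000 m: -9.2 × 0.5 km = -4.6°C, so T = 2.44°C.
T_parcel − T_env = 6.28 − 2.44 = +3.84°C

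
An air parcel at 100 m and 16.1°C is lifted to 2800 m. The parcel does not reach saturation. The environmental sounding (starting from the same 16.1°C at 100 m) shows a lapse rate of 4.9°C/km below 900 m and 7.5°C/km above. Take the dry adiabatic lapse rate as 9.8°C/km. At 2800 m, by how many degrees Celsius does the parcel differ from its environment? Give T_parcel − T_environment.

-8.29°C (parcel cooler than environment)

Parcel:
  100 → 2800 m (dry, 9.8°C/km): ΔT = -9.8 × 2.7 = -26.46°C → T = -10.36°C
Environment:
  100 → 900 m (environment, lower layer, 4.9°C/km): ΔT = -4.9 × 0.8 = -3.92°C → T = 12.18°C
  900 → 2800 m (environment, upper layer, 7.5°C/km): ΔT = -7.5 × 1.9 = -14.25°C → T = -2.07°C
T_parcel − T_env = -10.36 − (-2.07) = -8.29°C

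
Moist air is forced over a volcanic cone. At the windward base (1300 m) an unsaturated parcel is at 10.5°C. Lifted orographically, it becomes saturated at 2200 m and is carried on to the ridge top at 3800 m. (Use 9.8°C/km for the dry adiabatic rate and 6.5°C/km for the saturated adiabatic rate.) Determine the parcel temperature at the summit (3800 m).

-8.72°C

Dry to 2200 m: -9.8 × 0.9 km = -8.82°C, so T = 1.68°C.
Saturated to 3800 m: -6.5 × 1.6 km = -10.4°C, so T = -8.72°C.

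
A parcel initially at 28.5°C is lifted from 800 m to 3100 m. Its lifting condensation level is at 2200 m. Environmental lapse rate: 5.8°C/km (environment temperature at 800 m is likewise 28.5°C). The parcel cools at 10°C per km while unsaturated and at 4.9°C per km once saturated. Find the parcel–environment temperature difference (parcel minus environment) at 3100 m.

-5.07°C (parcel cooler than environment)

Parcel:
  800 → 2200 m (dry, 10°C/km): ΔT = -10 × 1.4 = -14°C → T = 14.5°C
  2200 → 3100 m (saturated, 4.9°C/km): ΔT = -4.9 × 0.9 = -4.41°C → T = 10.09°C
Environment:
  800 → 3100 m (environment, 5.8°C/km): ΔT = -5.8 × 2.3 = -13.34°C → T = 15.16°C
T_parcel − T_env = 10.09 − 15.16 = -5.07°C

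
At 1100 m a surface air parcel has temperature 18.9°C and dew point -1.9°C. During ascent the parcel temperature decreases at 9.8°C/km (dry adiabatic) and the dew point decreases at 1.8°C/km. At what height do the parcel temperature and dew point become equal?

T and T_d converge at 9.8 − 1.8 = 8°C per km
Height above start = (18.9 − (-1.9)) / 8 = 2.6 km
LCL altitude = 1100 m + 2600 m = 3700 m

3700 m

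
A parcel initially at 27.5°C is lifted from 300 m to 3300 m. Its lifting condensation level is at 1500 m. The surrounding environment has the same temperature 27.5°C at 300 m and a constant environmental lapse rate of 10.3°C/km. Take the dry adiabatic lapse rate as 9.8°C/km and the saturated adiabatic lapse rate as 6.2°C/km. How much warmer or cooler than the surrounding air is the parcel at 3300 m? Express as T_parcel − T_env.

Parcel:
  From 300 m to 1500 m (dry): cools by 9.8 × 1.2 = 11.76°C, giving 15.74°C.
  From 1500 m to 3300 m (saturated): cools by 6.2 × 1.8 = 11.16°C, giving 4.58°C.
Environment:
  From 300 m to 3300 m (environment): cools by 10.3 × 3 = 30.9°C, giving -3.4°C.
T_parcel − T_env = 4.58 − (-3.4) = +7.98°C

+7.98°C (parcel warmer than environment)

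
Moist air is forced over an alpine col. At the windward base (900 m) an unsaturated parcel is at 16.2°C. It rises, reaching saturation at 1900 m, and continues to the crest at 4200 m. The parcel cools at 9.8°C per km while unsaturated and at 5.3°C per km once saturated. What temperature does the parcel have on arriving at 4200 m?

Dry to 1900 m: -9.8 × 1 km = -9.8°C, so T = 6.4°C.
Saturated to 4200 m: -5.3 × 2.3 km = -12.19°C, so T = -5.79°C.

-5.79°C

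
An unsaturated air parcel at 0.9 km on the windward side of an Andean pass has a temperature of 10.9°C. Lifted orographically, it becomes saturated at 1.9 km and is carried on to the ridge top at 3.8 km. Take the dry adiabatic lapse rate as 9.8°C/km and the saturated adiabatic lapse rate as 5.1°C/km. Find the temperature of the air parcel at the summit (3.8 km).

From 900 m to 1900 m (dry): cools by 9.8 × 1 = 9.8°C, giving 1.1°C.
From 1900 m to 3800 m (saturated): cools by 5.1 × 1.9 = 9.69°C, giving -8.59°C.

-8.59°C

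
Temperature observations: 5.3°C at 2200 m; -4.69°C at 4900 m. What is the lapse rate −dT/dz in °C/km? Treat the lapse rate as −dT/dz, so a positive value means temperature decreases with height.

3.7°C/km

Γ = −ΔT/Δz = (5.3 − (-4.69)) / (4900 − 2200) m
  = 9.99°C / 2.7 km = 3.7°C/km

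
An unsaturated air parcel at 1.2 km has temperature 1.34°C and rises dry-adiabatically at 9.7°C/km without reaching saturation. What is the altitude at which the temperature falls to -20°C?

3.4 km

Height above start = (1.34 − (-20)) / 9.7 = 2.2 km
Altitude = 1200 m + 2200 m = 3400 m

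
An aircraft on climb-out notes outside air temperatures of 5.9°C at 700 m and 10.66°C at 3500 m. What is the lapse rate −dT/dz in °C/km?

-1.7°C/km

Γ = −ΔT/Δz = (5.9 − 10.66) / (3500 − 700) m
  = -4.76°C / 2.8 km = -1.7°C/km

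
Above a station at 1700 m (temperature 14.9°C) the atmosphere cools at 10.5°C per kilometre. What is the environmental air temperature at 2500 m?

Environmental to 2500 m: -10.5 × 0.8 km = -8.4°C, so T = 6.5°C.

6.5°C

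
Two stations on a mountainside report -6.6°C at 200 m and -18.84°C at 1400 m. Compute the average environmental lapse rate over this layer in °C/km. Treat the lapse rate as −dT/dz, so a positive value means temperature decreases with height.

10.2°C/km

Γ = −ΔT/Δz = (-6.6 − (-18.84)) / (1400 − 200) m
  = 12.24°C / 1.2 km = 10.2°C/km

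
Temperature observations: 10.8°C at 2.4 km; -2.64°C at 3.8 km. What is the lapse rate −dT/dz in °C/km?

Γ = −ΔT/Δz = (10.8 − (-2.64)) / (3800 − 2400) m
  = 13.44°C / 1.4 km = 9.6°C/km

9.6°C/km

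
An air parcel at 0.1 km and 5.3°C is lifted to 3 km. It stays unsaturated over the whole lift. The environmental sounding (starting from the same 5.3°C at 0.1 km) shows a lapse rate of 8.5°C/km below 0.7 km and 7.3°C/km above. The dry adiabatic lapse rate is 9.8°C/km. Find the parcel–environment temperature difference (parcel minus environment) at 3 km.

Parcel:
  From 100 m to 3000 m (dry): cools by 9.8 × 2.9 = 28.42°C, giving -23.12°C.
Environment:
  From 100 m to 700 m (environment, lower layer): cools by 8.5 × 0.6 = 5.1°C, giving 0.2°C.
  From 700 m to 3000 m (environment, upper layer): cools by 7.3 × 2.3 = 16.79°C, giving -16.59°C.
T_parcel − T_env = -23.12 − (-16.59) = -6.53°C

-6.53°C (parcel cooler than environment)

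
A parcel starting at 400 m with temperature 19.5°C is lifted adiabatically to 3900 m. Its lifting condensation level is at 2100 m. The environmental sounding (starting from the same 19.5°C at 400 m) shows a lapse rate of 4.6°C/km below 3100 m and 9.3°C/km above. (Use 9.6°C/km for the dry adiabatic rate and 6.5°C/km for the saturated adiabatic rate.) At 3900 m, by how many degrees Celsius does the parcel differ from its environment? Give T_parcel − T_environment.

Parcel:
  400–2100 m, dry: Δz = 1.7 km ⇒ ΔT = -16.32°C; T = 3.18°C
  2100–3900 m, saturated: Δz = 1.8 km ⇒ ΔT = -11.7°C; T = -8.52°C
Environment:
  400–3100 m, environment, lower layer: Δz = 2.7 km ⇒ ΔT = -12.42°C; T = 7.08°C
  3100–3900 m, environment, upper layer: Δz = 0.8 km ⇒ ΔT = -7.44°C; T = -0.36°C
T_parcel − T_env = -8.52 − (-0.36) = -8.16°C

-8.16°C (parcel cooler than environment)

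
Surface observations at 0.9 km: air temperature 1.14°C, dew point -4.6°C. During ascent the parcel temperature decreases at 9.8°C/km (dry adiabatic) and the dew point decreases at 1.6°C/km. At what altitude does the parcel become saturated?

T and T_d converge at 9.8 − 1.6 = 8.2°C per km
Height above start = (1.14 − (-4.6)) / 8.2 = 0.7 km
LCL altitude = 900 m + 700 m = 1600 m

1.6 km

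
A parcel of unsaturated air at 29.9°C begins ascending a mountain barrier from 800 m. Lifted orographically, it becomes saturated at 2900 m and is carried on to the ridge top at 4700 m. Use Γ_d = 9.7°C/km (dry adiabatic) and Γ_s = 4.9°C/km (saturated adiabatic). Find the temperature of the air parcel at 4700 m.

0.71°C

800–2900 m, dry: Δz = 2.1 km ⇒ ΔT = -20.37°C; T = 9.53°C
2900–4700 m, saturated: Δz = 1.8 km ⇒ ΔT = -8.82°C; T = 0.71°C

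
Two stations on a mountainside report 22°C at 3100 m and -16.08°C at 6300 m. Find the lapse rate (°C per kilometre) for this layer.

11.9°C/km

Γ = −ΔT/Δz = (22 − (-16.08)) / (6300 − 3100) m
  = 38.08°C / 3.2 km = 11.9°C/km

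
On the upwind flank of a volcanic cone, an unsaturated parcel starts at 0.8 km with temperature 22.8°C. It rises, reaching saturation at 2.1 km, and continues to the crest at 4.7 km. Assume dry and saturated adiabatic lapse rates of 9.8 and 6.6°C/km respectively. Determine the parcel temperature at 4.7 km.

-7.1°C

800 → 2100 m (dry, 9.8°C/km): ΔT = -9.8 × 1.3 = -12.74°C → T = 10.06°C
2100 → 4700 m (saturated, 6.6°C/km): ΔT = -6.6 × 2.6 = -17.16°C → T = -7.1°C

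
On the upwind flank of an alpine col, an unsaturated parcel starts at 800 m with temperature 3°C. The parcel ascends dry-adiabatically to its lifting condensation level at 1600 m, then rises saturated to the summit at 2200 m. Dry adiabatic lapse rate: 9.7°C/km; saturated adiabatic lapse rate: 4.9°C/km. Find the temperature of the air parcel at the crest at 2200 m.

800 → 1600 m (dry, 9.7°C/km): ΔT = -9.7 × 0.8 = -7.76°C → T = -4.76°C
1600 → 2200 m (saturated, 4.9°C/km): ΔT = -4.9 × 0.6 = -2.94°C → T = -7.7°C

-7.7°C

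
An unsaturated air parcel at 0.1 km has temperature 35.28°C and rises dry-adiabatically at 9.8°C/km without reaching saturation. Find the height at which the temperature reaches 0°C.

3.7 km

Height above start = (35.28 − 0) / 9.8 = 3.6 km
Altitude = 100 m + 3600 m = 3700 m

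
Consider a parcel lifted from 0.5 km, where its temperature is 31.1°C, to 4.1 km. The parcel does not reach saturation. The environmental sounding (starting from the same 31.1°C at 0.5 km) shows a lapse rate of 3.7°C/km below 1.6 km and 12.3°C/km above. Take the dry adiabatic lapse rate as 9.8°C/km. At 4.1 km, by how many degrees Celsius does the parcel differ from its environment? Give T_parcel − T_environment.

Parcel:
  From 500 m to 4100 m (dry): cools by 9.8 × 3.6 = 35.28°C, giving -4.18°C.
Environment:
  From 500 m to 1600 m (environment, lower layer): cools by 3.7 × 1.1 = 4.07°C, giving 27.03°C.
  From 1600 m to 4100 m (environment, upper layer): cools by 12.3 × 2.5 = 30.75°C, giving -3.72°C.
T_parcel − T_env = -4.18 − (-3.72) = -0.46°C

-0.46°C (parcel cooler than environment)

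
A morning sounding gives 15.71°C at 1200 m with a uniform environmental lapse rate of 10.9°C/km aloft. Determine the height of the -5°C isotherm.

Height above start = (15.71 − (-5)) / 10.9 = 1.9 km
Altitude = 1200 m + 1900 m = 3100 m

3100 m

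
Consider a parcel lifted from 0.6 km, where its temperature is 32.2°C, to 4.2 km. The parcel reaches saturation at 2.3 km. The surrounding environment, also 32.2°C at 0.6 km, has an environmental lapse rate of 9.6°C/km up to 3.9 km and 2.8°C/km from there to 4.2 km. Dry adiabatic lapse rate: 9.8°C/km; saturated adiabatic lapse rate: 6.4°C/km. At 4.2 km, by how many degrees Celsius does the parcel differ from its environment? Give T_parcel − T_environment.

Parcel:
  600–2300 m, dry: Δz = 1.7 km ⇒ ΔT = -16.66°C; T = 15.54°C
  2300–4200 m, saturated: Δz = 1.9 km ⇒ ΔT = -12.16°C; T = 3.38°C
Environment:
  600–3900 m, environment, lower layer: Δz = 3.3 km ⇒ ΔT = -31.68°C; T = 0.52°C
  3900–4200 m, environment, upper layer: Δz = 0.3 km ⇒ ΔT = -0.84°C; T = -0.32°C
T_parcel − T_env = 3.38 − (-0.32) = +3.7°C

+3.7°C (parcel warmer than environment)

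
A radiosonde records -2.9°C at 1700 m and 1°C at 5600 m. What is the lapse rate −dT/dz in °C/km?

Γ = −ΔT/Δz = (-2.9 − 1) / (5600 − 1700) m
  = -3.9°C / 3.9 km = -1°C/km

-1°C/km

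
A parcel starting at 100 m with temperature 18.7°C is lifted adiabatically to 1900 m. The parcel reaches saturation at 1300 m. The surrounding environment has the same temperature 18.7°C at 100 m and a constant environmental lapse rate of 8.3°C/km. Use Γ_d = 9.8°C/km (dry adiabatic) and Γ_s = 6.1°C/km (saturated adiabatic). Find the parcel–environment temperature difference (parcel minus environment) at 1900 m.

Parcel:
  100–1300 m, dry: Δz = 1.2 km ⇒ ΔT = -11.76°C; T = 6.94°C
  1300–1900 m, saturated: Δz = 0.6 km ⇒ ΔT = -3.66°C; T = 3.28°C
Environment:
  100–1900 m, environment: Δz = 1.8 km ⇒ ΔT = -14.94°C; T = 3.76°C
T_parcel − T_env = 3.28 − 3.76 = -0.48°C

-0.48°C (parcel cooler than environment)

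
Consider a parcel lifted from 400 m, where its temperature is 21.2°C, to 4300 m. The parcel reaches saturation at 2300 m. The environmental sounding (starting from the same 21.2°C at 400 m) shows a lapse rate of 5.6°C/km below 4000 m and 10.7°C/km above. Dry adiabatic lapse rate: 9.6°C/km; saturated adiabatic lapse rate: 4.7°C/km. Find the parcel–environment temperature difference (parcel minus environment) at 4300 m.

Parcel:
  400 → 2300 m (dry, 9.6°C/km): ΔT = -9.6 × 1.9 = -18.24°C → T = 2.96°C
  2300 → 4300 m (saturated, 4.7°C/km): ΔT = -4.7 × 2 = -9.4°C → T = -6.44°C
Environment:
  400 → 4000 m (environment, lower layer, 5.6°C/km): ΔT = -5.6 × 3.6 = -20.16°C → T = 1.04°C
  4000 → 4300 m (environment, upper layer, 10.7°C/km): ΔT = -10.7 × 0.3 = -3.21°C → T = -2.17°C
T_parcel − T_env = -6.44 − (-2.17) = -4.27°C

-4.27°C (parcel cooler than environment)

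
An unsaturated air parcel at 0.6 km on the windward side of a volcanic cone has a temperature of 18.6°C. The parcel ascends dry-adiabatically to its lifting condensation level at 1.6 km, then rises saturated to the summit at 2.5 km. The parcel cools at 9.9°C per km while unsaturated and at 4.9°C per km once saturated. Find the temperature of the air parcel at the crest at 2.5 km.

4.29°C

Dry to 1600 m: -9.9 × 1 km = -9.9°C, so T = 8.7°C.
Saturated to 2500 m: -4.9 × 0.9 km = -4.41°C, so T = 4.29°C.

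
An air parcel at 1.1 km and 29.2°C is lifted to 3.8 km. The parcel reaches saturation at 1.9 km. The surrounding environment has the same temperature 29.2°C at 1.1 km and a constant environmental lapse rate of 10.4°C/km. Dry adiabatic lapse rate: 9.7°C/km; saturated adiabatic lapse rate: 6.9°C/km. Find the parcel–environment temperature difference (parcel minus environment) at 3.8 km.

Parcel:
  Dry to 1900 m: -9.7 × 0.8 km = -7.76°C, so T = 21.44°C.
  Saturated to 3800 m: -6.9 × 1.9 km = -13.11°C, so T = 8.33°C.
Environment:
  Environment to 3800 m: -10.4 × 2.7 km = -28.08°C, so T = 1.12°C.
T_parcel − T_env = 8.33 − 1.12 = +7.21°C

+7.21°C (parcel warmer than environment)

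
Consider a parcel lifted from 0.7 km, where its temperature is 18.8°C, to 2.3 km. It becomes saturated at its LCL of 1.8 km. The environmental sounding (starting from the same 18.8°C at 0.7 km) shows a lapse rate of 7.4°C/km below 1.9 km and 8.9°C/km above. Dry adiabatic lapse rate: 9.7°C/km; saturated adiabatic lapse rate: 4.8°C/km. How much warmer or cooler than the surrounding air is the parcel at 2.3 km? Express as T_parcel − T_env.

Parcel:
  From 700 m to 1800 m (dry): cools by 9.7 × 1.1 = 10.67°C, giving 8.13°C.
  From 1800 m to 2300 m (saturated): cools by 4.8 × 0.5 = 2.4°C, giving 5.73°C.
Environment:
  From 700 m to 1900 m (environment, lower layer): cools by 7.4 × 1.2 = 8.88°C, giving 9.92°C.
  From 1900 m to 2300 m (environment, upper layer): cools by 8.9 × 0.4 = 3.56°C, giving 6.36°C.
T_parcel − T_env = 5.73 − 6.36 = -0.63°C

-0.63°C (parcel cooler than environment)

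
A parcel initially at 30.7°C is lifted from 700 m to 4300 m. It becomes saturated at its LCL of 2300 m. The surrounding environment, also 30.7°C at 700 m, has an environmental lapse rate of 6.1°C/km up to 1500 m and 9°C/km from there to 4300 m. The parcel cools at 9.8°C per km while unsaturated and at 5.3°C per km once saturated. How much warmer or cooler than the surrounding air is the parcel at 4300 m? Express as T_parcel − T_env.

Parcel:
  700–2300 m, dry: Δz = 1.6 km ⇒ ΔT = -15.68°C; T = 15.02°C
  2300–4300 m, saturated: Δz = 2 km ⇒ ΔT = -10.6°C; T = 4.42°C
Environment:
  700–1500 m, environment, lower layer: Δz = 0.8 km ⇒ ΔT = -4.88°C; T = 25.82°C
  1500–4300 m, environment, upper layer: Δz = 2.8 km ⇒ ΔT = -25.2°C; T = 0.62°C
T_parcel − T_env = 4.42 − 0.62 = +3.8°C

+3.8°C (parcel warmer than environment)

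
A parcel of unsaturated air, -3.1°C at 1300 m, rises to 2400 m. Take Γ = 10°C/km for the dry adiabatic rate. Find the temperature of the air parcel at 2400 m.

1300 → 2400 m (dry adiabatic, 10°C/km): ΔT = -10 × 1.1 = -11°C → T = -14.1°C

-14.1°C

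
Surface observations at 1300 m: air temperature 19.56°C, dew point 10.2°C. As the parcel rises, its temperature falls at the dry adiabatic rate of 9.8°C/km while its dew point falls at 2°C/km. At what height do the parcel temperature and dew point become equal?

T and T_d converge at 9.8 − 2 = 7.8°C per km
Height above start = (19.56 − 10.2) / 7.8 = 1.2 km
LCL altitude = 1300 m + 1200 m = 2500 m

2500 m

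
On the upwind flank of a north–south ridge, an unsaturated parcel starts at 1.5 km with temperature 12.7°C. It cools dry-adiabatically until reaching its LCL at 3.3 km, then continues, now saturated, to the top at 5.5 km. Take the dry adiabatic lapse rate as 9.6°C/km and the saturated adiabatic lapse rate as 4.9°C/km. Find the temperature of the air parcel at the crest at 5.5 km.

-15.36°C

1500 → 3300 m (dry, 9.6°C/km): ΔT = -9.6 × 1.8 = -17.28°C → T = -4.58°C
3300 → 5500 m (saturated, 4.9°C/km): ΔT = -4.9 × 2.2 = -10.78°C → T = -15.36°C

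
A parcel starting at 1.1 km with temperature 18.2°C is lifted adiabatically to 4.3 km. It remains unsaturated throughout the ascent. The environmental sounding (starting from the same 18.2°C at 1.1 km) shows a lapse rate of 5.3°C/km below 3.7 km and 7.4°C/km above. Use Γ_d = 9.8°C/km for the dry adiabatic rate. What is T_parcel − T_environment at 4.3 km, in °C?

Parcel:
  1100 → 4300 m (dry, 9.8°C/km): ΔT = -9.8 × 3.2 = -31.36°C → T = -13.16°C
Environment:
  1100 → 3700 m (environment, lower layer, 5.3°C/km): ΔT = -5.3 × 2.6 = -13.78°C → T = 4.42°C
  3700 → 4300 m (environment, upper layer, 7.4°C/km): ΔT = -7.4 × 0.6 = -4.44°C → T = -0.02°C
T_parcel − T_env = -13.16 − (-0.02) = -13.14°C

-13.14°C (parcel cooler than environment)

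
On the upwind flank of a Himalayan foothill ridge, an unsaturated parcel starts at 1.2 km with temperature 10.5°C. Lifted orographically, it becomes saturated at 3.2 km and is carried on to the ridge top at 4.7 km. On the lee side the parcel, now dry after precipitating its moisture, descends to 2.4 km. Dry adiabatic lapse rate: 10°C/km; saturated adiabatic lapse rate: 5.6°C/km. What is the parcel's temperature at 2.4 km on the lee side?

5.1°C

1200–3200 m, dry: Δz = 2 km ⇒ ΔT = -20°C; T = -9.5°C
3200–4700 m, saturated: Δz = 1.5 km ⇒ ΔT = -8.4°C; T = -17.9°C
4700–2400 m, dry descent: Δz = 2.3 km ⇒ ΔT = +23°C; T = 5.1°C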